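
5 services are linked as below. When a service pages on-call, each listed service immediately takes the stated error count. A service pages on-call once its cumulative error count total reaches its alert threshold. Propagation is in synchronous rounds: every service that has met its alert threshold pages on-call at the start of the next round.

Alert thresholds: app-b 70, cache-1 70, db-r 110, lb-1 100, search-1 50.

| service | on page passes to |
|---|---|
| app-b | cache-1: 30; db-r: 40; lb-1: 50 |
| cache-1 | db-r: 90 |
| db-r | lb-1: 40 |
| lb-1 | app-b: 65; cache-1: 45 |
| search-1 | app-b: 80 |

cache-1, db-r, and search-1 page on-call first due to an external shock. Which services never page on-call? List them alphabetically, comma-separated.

Round 1 — cache-1, db-r, search-1 page on-call (initial).
  app-b: +80 → 80 ≥ 70
  lb-1: +40 → 40 < 100
Round 2 — app-b pages on-call.
  lb-1: +50 → 90 < 100
No further pages.

lb-1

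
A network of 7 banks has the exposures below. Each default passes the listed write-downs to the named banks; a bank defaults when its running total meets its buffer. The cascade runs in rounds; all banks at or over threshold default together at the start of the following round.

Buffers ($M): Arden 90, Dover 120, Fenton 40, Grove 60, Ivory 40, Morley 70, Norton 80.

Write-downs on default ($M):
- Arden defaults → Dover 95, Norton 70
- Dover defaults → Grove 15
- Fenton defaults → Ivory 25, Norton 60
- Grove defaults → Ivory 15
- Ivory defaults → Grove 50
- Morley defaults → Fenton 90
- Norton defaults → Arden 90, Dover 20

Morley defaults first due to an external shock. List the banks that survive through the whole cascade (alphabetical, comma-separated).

Round 1 — Morley defaults (initial).
  Fenton: +90 → 90 ≥ 40
Round 2 — Fenton defaults.
  Ivory: +25 → 25 < 40
  Norton: +60 → 60 < 80
No further defaults.

Arden, Dover, Grove, Ivory, Norton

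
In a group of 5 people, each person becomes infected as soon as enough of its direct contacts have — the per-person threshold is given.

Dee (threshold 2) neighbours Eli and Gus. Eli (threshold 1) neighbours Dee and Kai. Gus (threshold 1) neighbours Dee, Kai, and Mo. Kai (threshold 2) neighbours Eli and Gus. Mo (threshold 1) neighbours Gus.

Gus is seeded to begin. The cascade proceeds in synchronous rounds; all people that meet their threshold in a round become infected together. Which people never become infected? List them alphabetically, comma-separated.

Round 1 — Gus becomes infected (initial).
Round 2 — checking thresholds:
  Dee: 1 of 2 neighbours < 2, below threshold.
  Kai: 1 of 2 neighbours < 2, below threshold.
  Mo: 1 of 1 neighbours ≥ 1, becomes infected.
Round 3 — no new infections; cascade stops.

Dee, Eli, Kai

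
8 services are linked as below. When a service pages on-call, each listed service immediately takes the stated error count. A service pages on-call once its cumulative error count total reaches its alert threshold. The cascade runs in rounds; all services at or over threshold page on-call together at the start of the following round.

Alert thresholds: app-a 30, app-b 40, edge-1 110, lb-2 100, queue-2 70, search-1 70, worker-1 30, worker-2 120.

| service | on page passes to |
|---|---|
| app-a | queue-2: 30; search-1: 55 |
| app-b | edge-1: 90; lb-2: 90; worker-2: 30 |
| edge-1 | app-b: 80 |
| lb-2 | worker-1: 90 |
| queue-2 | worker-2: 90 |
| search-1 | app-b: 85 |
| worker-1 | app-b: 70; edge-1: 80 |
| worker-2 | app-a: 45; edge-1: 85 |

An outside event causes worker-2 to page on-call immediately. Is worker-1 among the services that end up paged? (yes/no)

Round 1 — worker-2 pages on-call (initial).
  app-a: +45 → 45 ≥ 30
  edge-1: +85 → 85 < 110
Round 2 — app-a pages on-call.
  queue-2: +30 → 30 < 70
  search-1: +55 → 55 < 70
No further pages.

no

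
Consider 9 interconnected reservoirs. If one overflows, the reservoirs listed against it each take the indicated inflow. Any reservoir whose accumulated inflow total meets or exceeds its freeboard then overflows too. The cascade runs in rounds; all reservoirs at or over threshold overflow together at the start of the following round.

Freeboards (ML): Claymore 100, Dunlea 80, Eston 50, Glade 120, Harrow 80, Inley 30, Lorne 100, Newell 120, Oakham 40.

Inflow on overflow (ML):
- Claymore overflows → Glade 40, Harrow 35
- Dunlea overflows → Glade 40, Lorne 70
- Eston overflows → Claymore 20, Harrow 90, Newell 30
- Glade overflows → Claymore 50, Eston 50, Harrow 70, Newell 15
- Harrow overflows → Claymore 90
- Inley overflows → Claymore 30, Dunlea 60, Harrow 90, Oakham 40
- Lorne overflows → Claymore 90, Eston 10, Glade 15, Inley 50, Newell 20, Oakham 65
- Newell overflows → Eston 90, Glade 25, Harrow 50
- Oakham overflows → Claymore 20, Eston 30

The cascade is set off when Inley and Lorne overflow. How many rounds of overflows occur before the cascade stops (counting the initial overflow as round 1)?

2

Round 1 — Inley, Lorne overflow (initial).
  Claymore: +30+90 → 120 ≥ 100
  Dunlea: +60 → 60 < 80
  Eston: +10 → 10 < 50
  Glade: +15 → 15 < 120
  Harrow: +90 → 90 ≥ 80
  Newell: +20 → 20 < 120
  Oakham: +40+65 → 105 ≥ 40
Round 2 — Claymore, Harrow, Oakham overflow.
  Eston: +30 → 40 < 50
  Glade: +40 → 55 < 120
No further overflows.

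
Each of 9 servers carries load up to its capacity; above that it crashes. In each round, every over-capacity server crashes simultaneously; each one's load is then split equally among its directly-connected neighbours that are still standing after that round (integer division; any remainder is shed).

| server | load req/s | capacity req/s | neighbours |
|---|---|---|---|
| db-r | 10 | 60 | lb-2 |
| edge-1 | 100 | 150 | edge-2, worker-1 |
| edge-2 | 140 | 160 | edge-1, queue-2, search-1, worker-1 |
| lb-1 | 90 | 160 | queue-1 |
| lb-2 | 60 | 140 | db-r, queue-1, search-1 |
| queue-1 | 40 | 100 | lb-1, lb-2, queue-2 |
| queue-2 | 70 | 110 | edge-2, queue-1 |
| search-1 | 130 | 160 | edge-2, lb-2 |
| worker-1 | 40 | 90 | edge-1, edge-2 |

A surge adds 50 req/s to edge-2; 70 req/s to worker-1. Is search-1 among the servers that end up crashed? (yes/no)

yes

Round 1 — edge-2 at 190 > 160; worker-1 at 110 > 90. edge-2, worker-1 crash.
  edge-2 sheds 190 req/s to edge-1, queue-2, search-1: 63 each (1 lost).
    edge-1: 100+63 = 163 > 150
    queue-2: 70+63 = 133 > 110
    search-1: 130+63 = 193 > 160
  worker-1 sheds 110 req/s to edge-1: 110 each.
    edge-1: 163+110 = 273 > 150
Round 2 — edge-1, queue-2, search-1 crash.
  edge-1 sheds 273 req/s: no online neighbours, lost.
  queue-2 sheds 133 req/s to queue-1: 133 each.
    queue-1: 40+133 = 173 > 100
  search-1 sheds 193 req/s to lb-2: 193 each.
    lb-2: 60+193 = 253 > 140
Round 3 — lb-2, queue-1 crash.
  lb-2 sheds 253 req/s to db-r: 253 each.
    db-r: 10+253 = 263 > 60
  queue-1 sheds 173 req/s to lb-1: 173 each.
    lb-1: 90+173 = 263 > 160
Round 4 — db-r, lb-1 crash.
  db-r sheds 263 req/s: no online neighbours, lost.
  lb-1 sheds 263 req/s: no online neighbours, lost.
No further crashes.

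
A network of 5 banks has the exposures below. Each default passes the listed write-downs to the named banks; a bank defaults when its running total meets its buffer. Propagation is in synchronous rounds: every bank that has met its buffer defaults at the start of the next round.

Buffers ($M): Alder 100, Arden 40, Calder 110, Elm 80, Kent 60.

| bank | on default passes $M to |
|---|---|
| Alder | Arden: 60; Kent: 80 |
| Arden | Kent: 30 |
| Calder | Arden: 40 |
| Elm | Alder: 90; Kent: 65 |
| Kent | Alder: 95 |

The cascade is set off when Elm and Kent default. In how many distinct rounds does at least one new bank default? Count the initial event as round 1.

Round 1 — Elm, Kent default (initial).
  Alder: +90+95 → 185 ≥ 100
Round 2 — Alder defaults.
  Arden: +60 → 60 ≥ 40
Round 3 — Arden defaults.
No further defaults.

3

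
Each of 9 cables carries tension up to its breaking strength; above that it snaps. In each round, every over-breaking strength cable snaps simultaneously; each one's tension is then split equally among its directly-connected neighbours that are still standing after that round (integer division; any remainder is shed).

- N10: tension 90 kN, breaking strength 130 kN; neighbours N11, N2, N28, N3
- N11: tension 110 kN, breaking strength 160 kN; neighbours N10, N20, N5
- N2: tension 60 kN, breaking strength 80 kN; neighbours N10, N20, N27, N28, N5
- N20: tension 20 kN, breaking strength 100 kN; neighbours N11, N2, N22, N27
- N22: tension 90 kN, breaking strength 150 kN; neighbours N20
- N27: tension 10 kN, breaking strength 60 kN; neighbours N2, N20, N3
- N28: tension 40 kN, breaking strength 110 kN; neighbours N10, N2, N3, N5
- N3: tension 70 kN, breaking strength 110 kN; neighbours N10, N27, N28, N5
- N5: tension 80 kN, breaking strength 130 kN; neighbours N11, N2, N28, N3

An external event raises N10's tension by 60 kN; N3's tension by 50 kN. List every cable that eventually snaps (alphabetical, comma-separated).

N10, N11, N2, N20, N22, N27, N28, N3, N5

Round 1 — N10 at 150 > 130; N3 at 120 > 110. N10, N3 snap.
  N10 sheds 150 kN to N11, N2, N28: 50 each.
    N11: 110+50 = 160 ≤ 160
    N2: 60+50 = 110 > 80
    N28: 40+50 = 90 ≤ 110
  N3 sheds 120 kN to N27, N28, N5: 40 each.
    N27: 10+40 = 50 ≤ 60
    N28: 90+40 = 130 > 110
    N5: 80+40 = 120 ≤ 130
Round 2 — N2, N28 snap.
  N2 sheds 110 kN to N20, N27, N5: 36 each (2 lost).
    N20: 20+36 = 56 ≤ 100
    N27: 50+36 = 86 > 60
    N5: 120+36 = 156 > 130
  N28 sheds 130 kN to N5: 130 each.
    N5: 156+130 = 286 > 130
Round 3 — N27, N5 snap.
  N27 sheds 86 kN to N20: 86 each.
    N20: 56+86 = 142 > 100
  N5 sheds 286 kN to N11: 286 each.
    N11: 160+286 = 446 > 160
Round 4 — N11, N20 snap.
  N11 sheds 446 kN: no online neighbours, lost.
  N20 sheds 142 kN to N22: 142 each.
    N22: 90+142 = 232 > 150
Round 5 — N22 snaps.
  N22 sheds 232 kN: no online neighbours, lost.
No further breaks.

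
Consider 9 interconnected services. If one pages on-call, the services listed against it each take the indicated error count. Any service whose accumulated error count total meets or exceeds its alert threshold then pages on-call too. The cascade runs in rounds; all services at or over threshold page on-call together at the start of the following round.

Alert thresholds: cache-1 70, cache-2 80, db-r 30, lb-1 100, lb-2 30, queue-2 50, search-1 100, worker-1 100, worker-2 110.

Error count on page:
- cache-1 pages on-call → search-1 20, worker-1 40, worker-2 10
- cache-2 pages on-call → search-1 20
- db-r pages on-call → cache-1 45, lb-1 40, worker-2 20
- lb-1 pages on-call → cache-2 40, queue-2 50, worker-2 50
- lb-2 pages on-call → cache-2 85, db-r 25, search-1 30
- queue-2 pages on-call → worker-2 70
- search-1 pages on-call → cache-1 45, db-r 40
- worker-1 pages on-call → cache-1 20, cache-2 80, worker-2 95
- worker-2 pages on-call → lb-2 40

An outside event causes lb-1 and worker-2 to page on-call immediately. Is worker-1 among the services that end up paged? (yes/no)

no

Round 1 — lb-1, worker-2 page on-call (initial).
  cache-2: +40 → 40 < 80
  lb-2: +40 → 40 ≥ 30
  queue-2: +50 → 50 ≥ 50
Round 2 — lb-2, queue-2 page on-call.
  cache-2: +85 → 125 ≥ 80
  db-r: +25 → 25 < 30
  search-1: +30 → 30 < 100
Round 3 — cache-2 pages on-call.
  search-1: +20 → 50 < 100
No further pages.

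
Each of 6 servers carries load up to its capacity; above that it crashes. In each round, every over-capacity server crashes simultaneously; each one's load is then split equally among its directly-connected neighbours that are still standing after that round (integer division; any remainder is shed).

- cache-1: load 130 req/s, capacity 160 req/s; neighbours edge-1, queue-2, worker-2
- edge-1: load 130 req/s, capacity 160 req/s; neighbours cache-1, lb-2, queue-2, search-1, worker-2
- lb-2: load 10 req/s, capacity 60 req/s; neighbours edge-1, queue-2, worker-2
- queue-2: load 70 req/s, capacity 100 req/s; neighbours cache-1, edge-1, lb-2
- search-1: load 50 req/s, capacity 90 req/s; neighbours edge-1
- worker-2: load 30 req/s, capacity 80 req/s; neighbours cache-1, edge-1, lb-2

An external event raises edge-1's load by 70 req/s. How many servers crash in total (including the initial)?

5

Round 1 — edge-1 at 200 > 160. edge-1 crashes.
  edge-1 sheds 200 req/s to cache-1, lb-2, queue-2, search-1, worker-2: 40 each.
    cache-1: 130+40 = 170 > 160
    lb-2: 10+40 = 50 ≤ 60
    queue-2: 70+40 = 110 > 100
    search-1: 50+40 = 90 ≤ 90
    worker-2: 30+40 = 70 ≤ 80
Round 2 — cache-1, queue-2 crash.
  cache-1 sheds 170 req/s to worker-2: 170 each.
    worker-2: 70+170 = 240 > 80
  queue-2 sheds 110 req/s to lb-2: 110 each.
    lb-2: 50+110 = 160 > 60
Round 3 — lb-2, worker-2 crash.
  lb-2 sheds 160 req/s: no online neighbours, lost.
  worker-2 sheds 240 req/s: no online neighbours, lost.
No further crashes.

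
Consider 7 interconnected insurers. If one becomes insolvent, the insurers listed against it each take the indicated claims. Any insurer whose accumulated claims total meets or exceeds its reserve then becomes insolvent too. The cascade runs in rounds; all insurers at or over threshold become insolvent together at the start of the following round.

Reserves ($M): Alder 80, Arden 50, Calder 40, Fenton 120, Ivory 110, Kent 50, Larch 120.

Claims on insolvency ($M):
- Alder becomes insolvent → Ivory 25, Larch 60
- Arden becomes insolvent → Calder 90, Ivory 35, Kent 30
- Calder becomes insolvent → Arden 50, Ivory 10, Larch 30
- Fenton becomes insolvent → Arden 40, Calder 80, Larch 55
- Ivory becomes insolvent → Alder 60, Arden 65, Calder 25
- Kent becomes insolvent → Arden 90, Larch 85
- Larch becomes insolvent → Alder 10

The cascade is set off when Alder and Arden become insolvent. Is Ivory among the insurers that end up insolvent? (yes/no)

no

Round 1 — Alder, Arden become insolvent (initial).
  Calder: +90 → 90 ≥ 40
  Ivory: +25+35 → 60 < 110
  Kent: +30 → 30 < 50
  Larch: +60 → 60 < 120
Round 2 — Calder becomes insolvent.
  Ivory: +10 → 70 < 110
  Larch: +30 → 90 < 120
No further insolvencies.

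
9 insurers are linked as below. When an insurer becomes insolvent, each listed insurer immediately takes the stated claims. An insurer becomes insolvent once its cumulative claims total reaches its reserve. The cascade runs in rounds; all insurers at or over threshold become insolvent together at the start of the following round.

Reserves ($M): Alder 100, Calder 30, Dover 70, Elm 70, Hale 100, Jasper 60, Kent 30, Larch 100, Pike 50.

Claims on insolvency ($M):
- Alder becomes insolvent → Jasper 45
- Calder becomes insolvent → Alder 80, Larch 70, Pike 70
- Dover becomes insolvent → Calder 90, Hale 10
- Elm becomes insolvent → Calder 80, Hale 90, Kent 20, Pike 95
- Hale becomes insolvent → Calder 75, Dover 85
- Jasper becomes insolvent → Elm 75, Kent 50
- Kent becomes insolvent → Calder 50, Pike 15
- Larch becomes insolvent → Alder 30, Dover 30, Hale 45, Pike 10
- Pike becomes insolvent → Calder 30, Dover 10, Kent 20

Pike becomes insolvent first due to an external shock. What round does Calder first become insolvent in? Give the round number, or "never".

2

Round 1 — Pike becomes insolvent (initial).
  Calder: +30 → 30 ≥ 30
  Dover: +10 → 10 < 70
  Kent: +20 → 20 < 30
Round 2 — Calder becomes insolvent.
  Alder: +80 → 80 < 100
  Larch: +70 → 70 < 100
No further insolvencies.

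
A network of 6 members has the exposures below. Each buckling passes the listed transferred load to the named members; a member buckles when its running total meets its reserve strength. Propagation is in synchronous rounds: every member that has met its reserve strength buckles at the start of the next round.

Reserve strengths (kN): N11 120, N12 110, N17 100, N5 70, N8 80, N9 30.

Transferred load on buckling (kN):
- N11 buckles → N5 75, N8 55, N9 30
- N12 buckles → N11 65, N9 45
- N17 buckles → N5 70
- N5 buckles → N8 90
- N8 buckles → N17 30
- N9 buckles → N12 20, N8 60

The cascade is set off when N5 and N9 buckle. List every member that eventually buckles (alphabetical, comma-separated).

Round 1 — N5, N9 buckle (initial).
  N12: +20 → 20 < 110
  N8: +90+60 → 150 ≥ 80
Round 2 — N8 buckles.
  N17: +30 → 30 < 100
No further bucklings.

N5, N8, N9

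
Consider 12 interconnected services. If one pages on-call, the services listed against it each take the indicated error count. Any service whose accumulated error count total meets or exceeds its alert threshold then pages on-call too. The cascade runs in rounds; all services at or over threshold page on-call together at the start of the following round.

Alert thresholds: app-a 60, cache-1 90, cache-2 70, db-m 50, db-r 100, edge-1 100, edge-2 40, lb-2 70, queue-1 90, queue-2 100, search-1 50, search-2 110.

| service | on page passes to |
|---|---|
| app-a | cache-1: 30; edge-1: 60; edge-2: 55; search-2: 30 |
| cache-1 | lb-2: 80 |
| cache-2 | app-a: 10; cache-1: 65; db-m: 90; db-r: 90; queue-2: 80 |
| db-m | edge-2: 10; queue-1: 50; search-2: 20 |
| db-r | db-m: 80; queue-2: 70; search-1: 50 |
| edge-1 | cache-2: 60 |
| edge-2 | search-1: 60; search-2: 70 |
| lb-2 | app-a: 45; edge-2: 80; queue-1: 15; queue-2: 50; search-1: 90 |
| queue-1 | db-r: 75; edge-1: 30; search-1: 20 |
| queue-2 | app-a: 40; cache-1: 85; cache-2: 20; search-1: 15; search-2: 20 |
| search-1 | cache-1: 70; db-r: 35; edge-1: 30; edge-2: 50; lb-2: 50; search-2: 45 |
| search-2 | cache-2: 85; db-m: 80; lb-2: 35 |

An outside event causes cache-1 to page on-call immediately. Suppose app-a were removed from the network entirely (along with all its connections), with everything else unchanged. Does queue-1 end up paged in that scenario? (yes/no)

With app-a removed:
Round 1 — cache-1 pages on-call (initial).
  lb-2: +80 → 80 ≥ 70
Round 2 — lb-2 pages on-call.
  edge-2: +80 → 80 ≥ 40
  queue-1: +15 → 15 < 90
  queue-2: +50 → 50 < 100
  search-1: +90 → 90 ≥ 50
Round 3 — edge-2, search-1 page on-call.
  db-r: +35 → 35 < 100
  edge-1: +30 → 30 < 100
  search-2: +70+45 → 115 ≥ 110
Round 4 — search-2 pages on-call.
  cache-2: +85 → 85 ≥ 70
  db-m: +80 → 80 ≥ 50
Round 5 — cache-2, db-m page on-call.
  db-r: +90 → 125 ≥ 100
  queue-1: +50 → 65 < 90
  queue-2: +80 → 130 ≥ 100
Round 6 — db-r, queue-2 page on-call.
No further pages.

no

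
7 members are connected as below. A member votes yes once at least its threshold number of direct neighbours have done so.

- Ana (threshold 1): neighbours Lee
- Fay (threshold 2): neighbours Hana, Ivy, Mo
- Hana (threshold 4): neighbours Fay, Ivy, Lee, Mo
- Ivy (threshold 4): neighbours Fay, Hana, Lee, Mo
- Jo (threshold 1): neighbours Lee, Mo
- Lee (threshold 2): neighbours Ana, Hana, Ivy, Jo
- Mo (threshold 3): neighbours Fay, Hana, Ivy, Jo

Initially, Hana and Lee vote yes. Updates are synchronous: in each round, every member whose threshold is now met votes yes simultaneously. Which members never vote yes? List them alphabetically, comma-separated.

Fay, Ivy, Mo

Round 1 — Hana, Lee vote yes (initial).
Round 2 — checking thresholds:
  Ana: 1 of 1 neighbours ≥ 1, votes yes.
  Fay: 1 of 3 neighbours < 2, not yet.
  Ivy: 2 of 4 neighbours < 4, not yet.
  Jo: 1 of 2 neighbours ≥ 1, votes yes.
  Mo: 1 of 4 neighbours < 3, not yet.
Round 3 — no new yes votes; cascade stops.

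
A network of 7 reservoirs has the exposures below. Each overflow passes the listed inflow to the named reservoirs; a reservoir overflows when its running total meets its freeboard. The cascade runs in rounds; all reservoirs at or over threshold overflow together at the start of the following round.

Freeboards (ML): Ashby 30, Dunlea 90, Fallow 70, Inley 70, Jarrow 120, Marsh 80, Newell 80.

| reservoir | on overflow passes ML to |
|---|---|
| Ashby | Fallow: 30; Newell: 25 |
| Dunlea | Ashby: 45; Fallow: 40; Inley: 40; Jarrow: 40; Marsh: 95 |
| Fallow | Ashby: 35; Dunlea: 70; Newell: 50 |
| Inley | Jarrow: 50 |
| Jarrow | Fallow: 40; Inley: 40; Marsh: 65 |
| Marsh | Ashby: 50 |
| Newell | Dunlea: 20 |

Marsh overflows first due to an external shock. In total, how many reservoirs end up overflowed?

2

Round 1 — Marsh overflows (initial).
  Ashby: +50 → 50 ≥ 30
Round 2 — Ashby overflows.
  Fallow: +30 → 30 < 70
  Newell: +25 → 25 < 80
No further overflows.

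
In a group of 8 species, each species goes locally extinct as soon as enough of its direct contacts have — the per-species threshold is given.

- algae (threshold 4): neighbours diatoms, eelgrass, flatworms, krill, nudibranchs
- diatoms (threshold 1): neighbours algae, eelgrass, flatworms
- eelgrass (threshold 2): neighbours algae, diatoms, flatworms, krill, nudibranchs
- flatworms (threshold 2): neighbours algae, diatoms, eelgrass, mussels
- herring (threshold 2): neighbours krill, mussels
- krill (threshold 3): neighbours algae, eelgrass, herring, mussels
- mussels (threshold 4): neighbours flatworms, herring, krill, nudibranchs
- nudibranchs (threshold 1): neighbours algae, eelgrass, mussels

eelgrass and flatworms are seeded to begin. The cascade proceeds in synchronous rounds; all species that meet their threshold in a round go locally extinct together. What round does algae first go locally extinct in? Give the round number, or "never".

3

Round 1 — eelgrass, flatworms go locally extinct (initial).
Round 2 — checking thresholds:
  algae: 2 of 5 neighbours < 4, holds.
  diatoms: 2 of 3 neighbours ≥ 1, goes locally extinct.
  krill: 1 of 4 neighbours < 3, holds.
  mussels: 1 of 4 neighbours < 4, holds.
  nudibranchs: 1 of 3 neighbours ≥ 1, goes locally extinct.
Round 3 — checking thresholds:
  algae: 4 of 5 neighbours ≥ 4, goes locally extinct.
  krill: 1 of 4 neighbours < 3, holds.
  mussels: 2 of 4 neighbours < 4, holds.
Round 4 — no new extinctions; cascade stops.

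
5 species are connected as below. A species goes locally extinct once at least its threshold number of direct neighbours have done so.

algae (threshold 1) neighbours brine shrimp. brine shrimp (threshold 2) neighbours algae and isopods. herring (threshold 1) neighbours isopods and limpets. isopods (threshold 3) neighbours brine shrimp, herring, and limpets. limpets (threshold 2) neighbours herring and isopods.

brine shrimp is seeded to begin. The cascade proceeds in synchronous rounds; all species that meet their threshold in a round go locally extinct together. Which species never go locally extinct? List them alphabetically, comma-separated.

Round 1 — brine shrimp goes locally extinct (initial).
Round 2 — checking thresholds:
  algae: 1 of 1 neighbours ≥ 1, goes locally extinct.
  isopods: 1 of 3 neighbours < 3, not yet.
Round 3 — no new extinctions; cascade stops.

herring, isopods, limpets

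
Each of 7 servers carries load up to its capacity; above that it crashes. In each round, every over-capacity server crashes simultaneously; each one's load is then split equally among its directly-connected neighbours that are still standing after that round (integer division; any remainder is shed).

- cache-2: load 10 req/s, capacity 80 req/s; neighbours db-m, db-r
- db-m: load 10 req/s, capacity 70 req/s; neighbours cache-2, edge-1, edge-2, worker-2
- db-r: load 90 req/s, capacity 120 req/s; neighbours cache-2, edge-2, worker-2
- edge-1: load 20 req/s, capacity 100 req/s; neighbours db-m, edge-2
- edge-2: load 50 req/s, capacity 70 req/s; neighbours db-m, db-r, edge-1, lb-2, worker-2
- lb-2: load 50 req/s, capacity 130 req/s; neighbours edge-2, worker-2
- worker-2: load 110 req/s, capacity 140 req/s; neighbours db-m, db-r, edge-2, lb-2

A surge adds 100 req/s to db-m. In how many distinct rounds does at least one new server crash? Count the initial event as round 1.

Round 1 — db-m at 110 > 70. db-m crashes.
  db-m sheds 110 req/s to cache-2, edge-1, edge-2, worker-2: 27 each (2 lost).
    cache-2: 10+27 = 37 ≤ 80
    edge-1: 20+27 = 47 ≤ 100
    edge-2: 50+27 = 77 > 70
    worker-2: 110+27 = 137 ≤ 140
Round 2 — edge-2 crashes.
  edge-2 sheds 77 req/s to db-r, edge-1, lb-2, worker-2: 19 each (1 lost).
    db-r: 90+19 = 109 ≤ 120
    edge-1: 47+19 = 66 ≤ 100
    lb-2: 50+19 = 69 ≤ 130
    worker-2: 137+19 = 156 > 140
Round 3 — worker-2 crashes.
  worker-2 sheds 156 req/s to db-r, lb-2: 78 each.
    db-r: 109+78 = 187 > 120
    lb-2: 69+78 = 147 > 130
Round 4 — db-r, lb-2 crash.
  db-r sheds 187 req/s to cache-2: 187 each.
    cache-2: 37+187 = 224 > 80
  lb-2 sheds 147 req/s: no online neighbours, lost.
Round 5 — cache-2 crashes.
  cache-2 sheds 224 req/s: no online neighbours, lost.
No further crashes.

5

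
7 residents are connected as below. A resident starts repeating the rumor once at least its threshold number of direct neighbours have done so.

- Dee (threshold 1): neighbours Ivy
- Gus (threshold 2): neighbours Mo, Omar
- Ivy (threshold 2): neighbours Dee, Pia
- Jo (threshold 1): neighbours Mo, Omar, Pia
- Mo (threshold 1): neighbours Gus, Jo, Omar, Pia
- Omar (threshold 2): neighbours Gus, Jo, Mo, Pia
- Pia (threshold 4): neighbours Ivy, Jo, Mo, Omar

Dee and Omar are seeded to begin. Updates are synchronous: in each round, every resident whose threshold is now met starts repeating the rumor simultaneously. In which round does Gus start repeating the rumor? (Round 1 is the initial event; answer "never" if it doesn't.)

Round 1 — Dee, Omar start repeating the rumor (initial).
Round 2 — checking thresholds:
  Gus: 1 of 2 neighbours < 2, not yet.
  Ivy: 1 of 2 neighbours < 2, not yet.
  Jo: 1 of 3 neighbours ≥ 1, starts repeating the rumor.
  Mo: 1 of 4 neighbours ≥ 1, starts repeating the rumor.
  Pia: 1 of 4 neighbours < 4, not yet.
Round 3 — checking thresholds:
  Gus: 2 of 2 neighbours ≥ 2, starts repeating the rumor.
  Ivy: 1 of 2 neighbours < 2, not yet.
  Pia: 3 of 4 neighbours < 4, not yet.
Round 4 — no new spreads; cascade stops.

3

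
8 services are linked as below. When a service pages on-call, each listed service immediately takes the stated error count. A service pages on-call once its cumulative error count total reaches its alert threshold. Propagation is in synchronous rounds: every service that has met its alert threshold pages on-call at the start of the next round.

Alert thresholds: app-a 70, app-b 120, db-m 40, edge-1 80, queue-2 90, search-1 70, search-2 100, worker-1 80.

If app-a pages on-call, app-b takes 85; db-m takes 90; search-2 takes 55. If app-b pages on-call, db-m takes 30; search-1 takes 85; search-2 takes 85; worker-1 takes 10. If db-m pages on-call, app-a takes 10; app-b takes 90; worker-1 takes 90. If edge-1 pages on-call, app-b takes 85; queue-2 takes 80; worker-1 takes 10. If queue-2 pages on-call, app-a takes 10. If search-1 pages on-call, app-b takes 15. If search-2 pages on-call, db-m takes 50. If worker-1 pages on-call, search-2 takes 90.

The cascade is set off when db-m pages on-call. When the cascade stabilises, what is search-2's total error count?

90

Round 1 — db-m pages on-call (initial).
  app-a: +10 → 10 < 70
  app-b: +90 → 90 < 120
  worker-1: +90 → 90 ≥ 80
Round 2 — worker-1 pages on-call.
  search-2: +90 → 90 < 100
No further pages.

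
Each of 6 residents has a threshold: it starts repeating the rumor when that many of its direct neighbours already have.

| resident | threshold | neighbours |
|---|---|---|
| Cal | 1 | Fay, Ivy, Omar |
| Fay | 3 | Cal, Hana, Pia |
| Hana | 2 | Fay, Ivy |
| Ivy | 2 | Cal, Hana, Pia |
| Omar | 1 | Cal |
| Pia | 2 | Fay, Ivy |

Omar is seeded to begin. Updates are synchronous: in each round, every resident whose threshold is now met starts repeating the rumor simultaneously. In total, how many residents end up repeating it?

2

Round 1 — Omar starts repeating the rumor (initial).
Round 2 — checking thresholds:
  Cal: 1 of 3 neighbours ≥ 1, starts repeating the rumor.
Round 3 — no new spreads; cascade stops.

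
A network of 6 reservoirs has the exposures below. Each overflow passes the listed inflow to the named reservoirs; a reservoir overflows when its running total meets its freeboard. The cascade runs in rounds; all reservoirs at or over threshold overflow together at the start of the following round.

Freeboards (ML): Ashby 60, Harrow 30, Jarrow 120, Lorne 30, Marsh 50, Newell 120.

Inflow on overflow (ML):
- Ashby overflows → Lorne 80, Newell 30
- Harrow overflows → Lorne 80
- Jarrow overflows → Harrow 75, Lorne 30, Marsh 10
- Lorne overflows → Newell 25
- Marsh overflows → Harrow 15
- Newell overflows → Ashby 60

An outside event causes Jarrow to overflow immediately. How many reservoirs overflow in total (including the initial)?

Round 1 — Jarrow overflows (initial).
  Harrow: +75 → 75 ≥ 30
  Lorne: +30 → 30 ≥ 30
  Marsh: +10 → 10 < 50
Round 2 — Harrow, Lorne overflow.
  Newell: +25 → 25 < 120
No further overflows.

3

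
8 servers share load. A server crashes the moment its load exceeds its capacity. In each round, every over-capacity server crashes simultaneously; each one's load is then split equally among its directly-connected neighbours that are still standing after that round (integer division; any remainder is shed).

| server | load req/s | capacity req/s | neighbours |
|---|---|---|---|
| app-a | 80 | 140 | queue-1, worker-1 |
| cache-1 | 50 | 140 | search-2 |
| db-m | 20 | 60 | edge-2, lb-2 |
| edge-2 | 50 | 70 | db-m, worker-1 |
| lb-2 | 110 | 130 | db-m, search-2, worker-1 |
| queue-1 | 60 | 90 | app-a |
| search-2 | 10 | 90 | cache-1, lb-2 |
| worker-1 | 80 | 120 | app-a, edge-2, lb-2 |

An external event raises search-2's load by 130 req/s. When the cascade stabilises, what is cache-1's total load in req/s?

120

Round 1 — search-2 at 140 > 90. search-2 crashes.
  search-2 sheds 140 req/s to cache-1, lb-2: 70 each.
    cache-1: 50+70 = 120 ≤ 140
    lb-2: 110+70 = 180 > 130
Round 2 — lb-2 crashes.
  lb-2 sheds 180 req/s to db-m, worker-1: 90 each.
    db-m: 20+90 = 110 > 60
    worker-1: 80+90 = 170 > 120
Round 3 — db-m, worker-1 crash.
  db-m sheds 110 req/s to edge-2: 110 each.
    edge-2: 50+110 = 160 > 70
  worker-1 sheds 170 req/s to app-a, edge-2: 85 each.
    app-a: 80+85 = 165 > 140
    edge-2: 160+85 = 245 > 70
Round 4 — app-a, edge-2 crash.
  app-a sheds 165 req/s to queue-1: 165 each.
    queue-1: 60+165 = 225 > 90
  edge-2 sheds 245 req/s: no online neighbours, lost.
Round 5 — queue-1 crashes.
  queue-1 sheds 225 req/s: no online neighbours, lost.
No further crashes.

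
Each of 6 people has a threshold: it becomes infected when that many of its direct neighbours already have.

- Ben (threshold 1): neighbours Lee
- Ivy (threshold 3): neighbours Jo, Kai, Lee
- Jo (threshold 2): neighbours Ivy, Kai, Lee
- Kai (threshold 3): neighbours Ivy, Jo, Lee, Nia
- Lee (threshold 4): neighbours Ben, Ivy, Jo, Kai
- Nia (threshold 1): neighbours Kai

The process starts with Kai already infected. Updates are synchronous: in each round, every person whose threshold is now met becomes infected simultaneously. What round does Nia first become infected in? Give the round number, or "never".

Round 1 — Kai becomes infected (initial).
Round 2 — checking thresholds:
  Ivy: 1 of 3 neighbours < 3, below threshold.
  Jo: 1 of 3 neighbours < 2, below threshold.
  Lee: 1 of 4 neighbours < 4, below threshold.
  Nia: 1 of 1 neighbours ≥ 1, becomes infected.
Round 3 — no new infections; cascade stops.

2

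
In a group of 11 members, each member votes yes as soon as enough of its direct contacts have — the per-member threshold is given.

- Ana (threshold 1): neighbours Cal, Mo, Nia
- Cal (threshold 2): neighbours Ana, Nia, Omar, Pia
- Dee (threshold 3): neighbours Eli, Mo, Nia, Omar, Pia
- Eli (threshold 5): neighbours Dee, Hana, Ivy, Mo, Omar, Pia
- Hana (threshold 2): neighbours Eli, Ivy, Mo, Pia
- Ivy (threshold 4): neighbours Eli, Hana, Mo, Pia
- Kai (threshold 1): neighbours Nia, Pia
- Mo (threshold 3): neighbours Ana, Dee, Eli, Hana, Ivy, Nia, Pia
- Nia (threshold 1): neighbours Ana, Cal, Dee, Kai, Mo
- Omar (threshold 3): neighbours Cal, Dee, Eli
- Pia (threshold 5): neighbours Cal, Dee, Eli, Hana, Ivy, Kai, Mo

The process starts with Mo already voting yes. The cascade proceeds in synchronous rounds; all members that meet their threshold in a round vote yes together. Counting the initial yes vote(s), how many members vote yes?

5

Round 1 — Mo votes yes (initial).
Round 2 — checking thresholds:
  Ana: 1 of 3 neighbours ≥ 1, votes yes.
  Dee: 1 of 5 neighbours < 3, not yet.
  Eli: 1 of 6 neighbours < 5, not yet.
  Hana: 1 of 4 neighbours < 2, not yet.
  Ivy: 1 of 4 neighbours < 4, not yet.
  Nia: 1 of 5 neighbours ≥ 1, votes yes.
  Pia: 1 of 7 neighbours < 5, not yet.
Round 3 — checking thresholds:
  Cal: 2 of 4 neighbours ≥ 2, votes yes.
  Dee: 2 of 5 neighbours < 3, not yet.
  Eli: 1 of 6 neighbours < 5, not yet.
  Hana: 1 of 4 neighbours < 2, not yet.
  Ivy: 1 of 4 neighbours < 4, not yet.
  Kai: 1 of 2 neighbours ≥ 1, votes yes.
  Pia: 1 of 7 neighbours < 5, not yet.
Round 4 — no new yes votes; cascade stops.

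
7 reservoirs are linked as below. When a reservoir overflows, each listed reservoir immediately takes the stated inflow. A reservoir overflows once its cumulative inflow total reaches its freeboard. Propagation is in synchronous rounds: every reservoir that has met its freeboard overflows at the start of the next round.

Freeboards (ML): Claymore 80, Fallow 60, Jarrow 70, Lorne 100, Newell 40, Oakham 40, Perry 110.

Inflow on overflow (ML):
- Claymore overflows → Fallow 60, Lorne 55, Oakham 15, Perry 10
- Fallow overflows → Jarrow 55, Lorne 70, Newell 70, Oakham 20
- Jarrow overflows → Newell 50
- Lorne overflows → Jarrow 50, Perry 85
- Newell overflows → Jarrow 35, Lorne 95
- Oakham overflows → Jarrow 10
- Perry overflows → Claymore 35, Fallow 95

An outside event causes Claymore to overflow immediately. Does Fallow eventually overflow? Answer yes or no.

yes

Round 1 — Claymore overflows (initial).
  Fallow: +60 → 60 ≥ 60
  Lorne: +55 → 55 < 100
  Oakham: +15 → 15 < 40
  Perry: +10 → 10 < 110
Round 2 — Fallow overflows.
  Jarrow: +55 → 55 < 70
  Lorne: +70 → 125 ≥ 100
  Newell: +70 → 70 ≥ 40
  Oakham: +20 → 35 < 40
Round 3 — Lorne, Newell overflow.
  Jarrow: +50+35 → 140 ≥ 70
  Perry: +85 → 95 < 110
Round 4 — Jarrow overflows.
No further overflows.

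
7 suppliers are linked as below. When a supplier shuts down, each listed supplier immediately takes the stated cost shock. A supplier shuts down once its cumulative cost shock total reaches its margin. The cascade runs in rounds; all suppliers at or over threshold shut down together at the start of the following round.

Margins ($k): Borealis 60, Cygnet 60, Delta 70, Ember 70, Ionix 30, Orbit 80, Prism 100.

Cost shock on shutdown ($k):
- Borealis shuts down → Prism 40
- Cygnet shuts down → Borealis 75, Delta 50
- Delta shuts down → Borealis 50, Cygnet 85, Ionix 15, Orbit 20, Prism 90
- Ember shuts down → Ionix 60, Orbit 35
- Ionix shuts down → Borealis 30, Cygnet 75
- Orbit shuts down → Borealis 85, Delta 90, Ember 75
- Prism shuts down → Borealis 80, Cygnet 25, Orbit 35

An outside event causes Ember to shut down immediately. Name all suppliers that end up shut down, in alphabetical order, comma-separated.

Borealis, Cygnet, Ember, Ionix

Round 1 — Ember shuts down (initial).
  Ionix: +60 → 60 ≥ 30
  Orbit: +35 → 35 < 80
Round 2 — Ionix shuts down.
  Borealis: +30 → 30 < 60
  Cygnet: +75 → 75 ≥ 60
Round 3 — Cygnet shuts down.
  Borealis: +75 → 105 ≥ 60
  Delta: +50 → 50 < 70
Round 4 — Borealis shuts down.
  Prism: +40 → 40 < 100
No further shutdowns.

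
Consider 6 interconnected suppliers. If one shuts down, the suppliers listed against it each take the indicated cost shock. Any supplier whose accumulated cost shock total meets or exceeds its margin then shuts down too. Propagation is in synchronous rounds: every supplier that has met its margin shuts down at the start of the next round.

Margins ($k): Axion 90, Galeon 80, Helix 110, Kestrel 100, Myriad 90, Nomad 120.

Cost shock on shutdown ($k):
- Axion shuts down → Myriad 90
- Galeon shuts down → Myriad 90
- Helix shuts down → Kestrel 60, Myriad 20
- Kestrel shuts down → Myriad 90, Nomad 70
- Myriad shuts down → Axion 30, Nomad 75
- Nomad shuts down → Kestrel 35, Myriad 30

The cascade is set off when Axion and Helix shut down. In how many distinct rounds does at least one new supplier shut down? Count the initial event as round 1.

Round 1 — Axion, Helix shut down (initial).
  Kestrel: +60 → 60 < 100
  Myriad: +90+20 → 110 ≥ 90
Round 2 — Myriad shuts down.
  Nomad: +75 → 75 < 120
No further shutdowns.

2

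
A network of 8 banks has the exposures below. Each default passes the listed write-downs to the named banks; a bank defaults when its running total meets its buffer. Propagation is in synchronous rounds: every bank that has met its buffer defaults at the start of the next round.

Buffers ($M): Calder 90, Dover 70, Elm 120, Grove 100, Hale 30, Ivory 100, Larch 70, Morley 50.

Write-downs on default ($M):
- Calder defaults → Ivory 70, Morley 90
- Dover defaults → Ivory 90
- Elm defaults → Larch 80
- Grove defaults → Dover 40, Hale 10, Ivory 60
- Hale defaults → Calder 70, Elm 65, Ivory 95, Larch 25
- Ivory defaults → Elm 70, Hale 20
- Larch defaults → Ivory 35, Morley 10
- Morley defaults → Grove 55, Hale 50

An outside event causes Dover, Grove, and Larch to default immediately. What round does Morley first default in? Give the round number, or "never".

never

Round 1 — Dover, Grove, Larch default (initial).
  Hale: +10 → 10 < 30
  Ivory: +90+60+35 → 185 ≥ 100
  Morley: +10 → 10 < 50
Round 2 — Ivory defaults.
  Elm: +70 → 70 < 120
  Hale: +20 → 30 ≥ 30
Round 3 — Hale defaults.
  Calder: +70 → 70 < 90
  Elm: +65 → 135 ≥ 120
Round 4 — Elm defaults.
No further defaults.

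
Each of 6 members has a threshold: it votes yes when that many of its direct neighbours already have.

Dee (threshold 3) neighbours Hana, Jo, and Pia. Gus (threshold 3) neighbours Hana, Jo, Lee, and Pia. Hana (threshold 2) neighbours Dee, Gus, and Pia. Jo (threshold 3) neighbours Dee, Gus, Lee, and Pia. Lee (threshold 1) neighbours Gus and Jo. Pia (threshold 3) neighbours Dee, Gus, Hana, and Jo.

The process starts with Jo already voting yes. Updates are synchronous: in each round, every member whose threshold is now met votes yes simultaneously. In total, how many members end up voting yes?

2

Round 1 — Jo votes yes (initial).
Round 2 — checking thresholds:
  Dee: 1 of 3 neighbours < 3, not yet.
  Gus: 1 of 4 neighbours < 3, not yet.
  Lee: 1 of 2 neighbours ≥ 1, votes yes.
  Pia: 1 of 4 neighbours < 3, not yet.
Round 3 — no new yes votes; cascade stops.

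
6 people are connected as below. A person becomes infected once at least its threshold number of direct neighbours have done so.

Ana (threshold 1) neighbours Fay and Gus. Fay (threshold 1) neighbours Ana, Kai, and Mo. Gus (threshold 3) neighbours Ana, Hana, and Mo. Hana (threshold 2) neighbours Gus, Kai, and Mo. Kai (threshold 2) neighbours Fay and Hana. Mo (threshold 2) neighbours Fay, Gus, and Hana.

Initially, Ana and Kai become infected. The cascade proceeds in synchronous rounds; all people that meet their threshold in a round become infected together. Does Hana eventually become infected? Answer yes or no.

Round 1 — Ana, Kai become infected (initial).
Round 2 — checking thresholds:
  Fay: 2 of 3 neighbours ≥ 1, becomes infected.
  Gus: 1 of 3 neighbours < 3, below threshold.
  Hana: 1 of 3 neighbours < 2, below threshold.
Round 3 — no new infections; cascade stops.

no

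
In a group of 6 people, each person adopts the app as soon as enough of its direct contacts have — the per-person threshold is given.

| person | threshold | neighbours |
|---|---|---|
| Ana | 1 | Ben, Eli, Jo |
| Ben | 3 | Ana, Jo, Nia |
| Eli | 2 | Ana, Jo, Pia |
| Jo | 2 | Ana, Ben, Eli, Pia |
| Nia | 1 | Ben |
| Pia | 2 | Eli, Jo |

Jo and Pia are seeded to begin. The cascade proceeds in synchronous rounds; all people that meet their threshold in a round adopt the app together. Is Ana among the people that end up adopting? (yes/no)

Round 1 — Jo, Pia adopt the app (initial).
Round 2 — checking thresholds:
  Ana: 1 of 3 neighbours ≥ 1, adopts the app.
  Ben: 1 of 3 neighbours < 3, not yet.
  Eli: 2 of 3 neighbours ≥ 2, adopts the app.
Round 3 — no new adoptions; cascade stops.

yes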